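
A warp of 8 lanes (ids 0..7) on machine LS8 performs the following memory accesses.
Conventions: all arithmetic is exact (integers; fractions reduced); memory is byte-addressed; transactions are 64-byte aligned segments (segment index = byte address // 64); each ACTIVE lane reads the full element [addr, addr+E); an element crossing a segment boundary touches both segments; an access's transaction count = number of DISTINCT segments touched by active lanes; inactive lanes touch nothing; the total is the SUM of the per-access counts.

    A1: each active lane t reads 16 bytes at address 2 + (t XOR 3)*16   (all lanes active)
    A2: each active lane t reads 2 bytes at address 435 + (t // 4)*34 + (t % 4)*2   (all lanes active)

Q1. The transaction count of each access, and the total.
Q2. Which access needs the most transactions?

A1: 3 transactions
A2: 2 transactions

Answer: 3,2; total 5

Answer: A1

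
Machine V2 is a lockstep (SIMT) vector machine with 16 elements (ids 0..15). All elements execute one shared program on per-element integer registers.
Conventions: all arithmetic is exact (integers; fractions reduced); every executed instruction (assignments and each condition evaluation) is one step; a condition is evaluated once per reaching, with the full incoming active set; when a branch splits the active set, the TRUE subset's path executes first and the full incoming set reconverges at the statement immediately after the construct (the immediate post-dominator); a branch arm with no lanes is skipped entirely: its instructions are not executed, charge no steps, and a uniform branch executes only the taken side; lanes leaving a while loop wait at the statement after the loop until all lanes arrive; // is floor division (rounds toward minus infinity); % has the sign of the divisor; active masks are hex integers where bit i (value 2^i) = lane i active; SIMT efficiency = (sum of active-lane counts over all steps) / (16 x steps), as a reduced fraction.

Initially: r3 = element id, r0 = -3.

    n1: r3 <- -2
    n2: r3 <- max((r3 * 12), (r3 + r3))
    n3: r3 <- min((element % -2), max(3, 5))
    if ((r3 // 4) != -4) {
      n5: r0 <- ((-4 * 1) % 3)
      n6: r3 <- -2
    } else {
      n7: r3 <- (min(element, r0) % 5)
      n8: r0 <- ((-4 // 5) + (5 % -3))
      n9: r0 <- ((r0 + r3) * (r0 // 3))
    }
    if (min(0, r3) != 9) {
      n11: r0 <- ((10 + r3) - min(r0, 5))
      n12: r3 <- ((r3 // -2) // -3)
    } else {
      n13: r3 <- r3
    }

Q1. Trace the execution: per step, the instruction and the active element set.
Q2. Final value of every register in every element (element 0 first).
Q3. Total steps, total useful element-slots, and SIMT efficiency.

step 0: r3 <- -2                     0xffff
step 1: r3 <- max((r3 * 12), (r3 + r3)) 0xffff
step 2: r3 <- min((element % -2), max(3, 5)) 0xffff
step 3: eval ((r3 // 4) != -4)       0xffff
step 4: r0 <- ((-4 * 1) % 3)         0xffff
step 5: r3 <- -2                     0xffff
step 6: eval (min(0, r3) != 9)       0xffff
step 7: r0 <- ((10 + r3) - min(r0, 5)) 0xffff
step 8: r3 <- ((r3 // -2) // -3)     0xffff

Answer: 9 steps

r3: -1,-1,-1,-1,-1,-1,-1,-1,-1,-1,-1,-1,-1,-1,-1,-1
r0: 6,6,6,6,6,6,6,6,6,6,6,6,6,6,6,6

steps = 9; useful = 144; efficiency = 144/144 = 1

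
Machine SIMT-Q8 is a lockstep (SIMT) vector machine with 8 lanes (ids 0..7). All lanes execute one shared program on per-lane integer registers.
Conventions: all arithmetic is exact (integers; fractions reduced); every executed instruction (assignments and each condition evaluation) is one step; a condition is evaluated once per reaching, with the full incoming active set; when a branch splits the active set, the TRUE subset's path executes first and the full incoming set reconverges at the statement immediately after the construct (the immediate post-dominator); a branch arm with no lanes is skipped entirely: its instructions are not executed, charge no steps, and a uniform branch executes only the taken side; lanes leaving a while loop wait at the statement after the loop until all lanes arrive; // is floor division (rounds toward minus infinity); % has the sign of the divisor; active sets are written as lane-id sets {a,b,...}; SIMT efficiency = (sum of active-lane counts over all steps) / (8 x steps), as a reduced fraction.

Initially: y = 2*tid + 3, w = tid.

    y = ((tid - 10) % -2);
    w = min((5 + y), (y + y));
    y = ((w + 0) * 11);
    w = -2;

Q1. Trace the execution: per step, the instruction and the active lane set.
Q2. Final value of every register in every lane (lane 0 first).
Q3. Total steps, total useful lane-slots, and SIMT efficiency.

step 0: y <- ((tid - 10) % -2)       {0,1,2,3,4,5,6,7}
step 1: w <- min((5 + y), (y + y))   {0,1,2,3,4,5,6,7}
step 2: y <- ((w + 0) * 11)          {0,1,2,3,4,5,6,7}
step 3: w <- -2                      {0,1,2,3,4,5,6,7}

Answer: 4 steps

y: 0,-22,0,-22,0,-22,0,-22
w: -2,-2,-2,-2,-2,-2,-2,-2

steps = 4; useful = 32; efficiency = 32/32 = 1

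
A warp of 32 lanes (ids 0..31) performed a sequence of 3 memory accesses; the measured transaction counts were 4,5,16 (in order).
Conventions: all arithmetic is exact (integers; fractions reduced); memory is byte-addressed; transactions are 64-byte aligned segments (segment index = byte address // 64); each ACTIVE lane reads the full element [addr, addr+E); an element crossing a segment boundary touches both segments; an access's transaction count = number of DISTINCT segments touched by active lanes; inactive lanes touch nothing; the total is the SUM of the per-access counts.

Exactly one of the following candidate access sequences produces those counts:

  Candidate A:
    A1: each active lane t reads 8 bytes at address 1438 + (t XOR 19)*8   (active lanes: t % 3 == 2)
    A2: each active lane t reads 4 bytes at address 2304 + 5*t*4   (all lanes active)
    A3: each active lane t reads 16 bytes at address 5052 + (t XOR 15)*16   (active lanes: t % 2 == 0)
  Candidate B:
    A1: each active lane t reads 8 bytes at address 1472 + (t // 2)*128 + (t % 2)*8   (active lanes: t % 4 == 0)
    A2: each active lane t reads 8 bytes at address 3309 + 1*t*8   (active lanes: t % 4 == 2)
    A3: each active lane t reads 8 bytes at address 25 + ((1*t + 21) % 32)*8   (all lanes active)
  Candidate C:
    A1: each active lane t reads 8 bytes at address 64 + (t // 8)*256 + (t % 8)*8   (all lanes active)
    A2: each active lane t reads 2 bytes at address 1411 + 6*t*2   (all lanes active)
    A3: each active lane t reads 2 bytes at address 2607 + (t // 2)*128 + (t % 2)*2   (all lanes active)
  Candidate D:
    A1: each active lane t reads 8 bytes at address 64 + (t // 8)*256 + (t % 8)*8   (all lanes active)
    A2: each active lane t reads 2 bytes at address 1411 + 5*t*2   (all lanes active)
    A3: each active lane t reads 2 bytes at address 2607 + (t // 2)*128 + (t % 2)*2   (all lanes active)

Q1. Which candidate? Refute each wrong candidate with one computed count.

A: A1 gives 5 transactions, not 4
B: A1 gives 8 transactions, not 4
C: A2 gives 6 transactions, not 5
D: all counts match (4,5,16)

Answer: D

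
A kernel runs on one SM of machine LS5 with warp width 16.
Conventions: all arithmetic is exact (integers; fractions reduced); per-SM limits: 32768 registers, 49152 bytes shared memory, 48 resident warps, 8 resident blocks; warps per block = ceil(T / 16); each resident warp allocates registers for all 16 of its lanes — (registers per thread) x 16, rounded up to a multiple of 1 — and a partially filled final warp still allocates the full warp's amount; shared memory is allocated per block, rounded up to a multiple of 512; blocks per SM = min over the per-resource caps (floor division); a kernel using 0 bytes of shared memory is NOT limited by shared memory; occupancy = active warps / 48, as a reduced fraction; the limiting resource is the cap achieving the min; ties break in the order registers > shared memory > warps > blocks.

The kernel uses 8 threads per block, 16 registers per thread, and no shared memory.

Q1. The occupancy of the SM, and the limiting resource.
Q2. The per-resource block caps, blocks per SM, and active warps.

Answer: occupancy 1/6, limited by blocks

registers: 128 blocks
shared memory: no limit (kernel uses none)
warps: 48 blocks
blocks: 8 blocks

Answer: 8 blocks, 8 active warps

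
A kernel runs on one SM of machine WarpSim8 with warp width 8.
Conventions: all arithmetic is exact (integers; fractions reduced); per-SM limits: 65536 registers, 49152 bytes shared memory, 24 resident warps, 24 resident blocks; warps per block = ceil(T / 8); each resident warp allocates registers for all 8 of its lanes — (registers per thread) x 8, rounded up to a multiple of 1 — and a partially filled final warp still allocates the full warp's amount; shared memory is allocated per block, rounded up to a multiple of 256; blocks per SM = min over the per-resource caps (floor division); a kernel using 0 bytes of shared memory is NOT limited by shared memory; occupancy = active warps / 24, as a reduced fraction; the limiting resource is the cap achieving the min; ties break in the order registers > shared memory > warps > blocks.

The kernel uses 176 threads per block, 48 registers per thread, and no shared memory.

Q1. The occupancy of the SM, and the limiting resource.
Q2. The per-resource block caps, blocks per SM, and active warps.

Answer: occupancy 11/12, limited by warps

registers: 7 blocks
shared memory: no limit (kernel uses none)
warps: 1 block
blocks: 24 blocks

Answer: 1 block, 22 active warps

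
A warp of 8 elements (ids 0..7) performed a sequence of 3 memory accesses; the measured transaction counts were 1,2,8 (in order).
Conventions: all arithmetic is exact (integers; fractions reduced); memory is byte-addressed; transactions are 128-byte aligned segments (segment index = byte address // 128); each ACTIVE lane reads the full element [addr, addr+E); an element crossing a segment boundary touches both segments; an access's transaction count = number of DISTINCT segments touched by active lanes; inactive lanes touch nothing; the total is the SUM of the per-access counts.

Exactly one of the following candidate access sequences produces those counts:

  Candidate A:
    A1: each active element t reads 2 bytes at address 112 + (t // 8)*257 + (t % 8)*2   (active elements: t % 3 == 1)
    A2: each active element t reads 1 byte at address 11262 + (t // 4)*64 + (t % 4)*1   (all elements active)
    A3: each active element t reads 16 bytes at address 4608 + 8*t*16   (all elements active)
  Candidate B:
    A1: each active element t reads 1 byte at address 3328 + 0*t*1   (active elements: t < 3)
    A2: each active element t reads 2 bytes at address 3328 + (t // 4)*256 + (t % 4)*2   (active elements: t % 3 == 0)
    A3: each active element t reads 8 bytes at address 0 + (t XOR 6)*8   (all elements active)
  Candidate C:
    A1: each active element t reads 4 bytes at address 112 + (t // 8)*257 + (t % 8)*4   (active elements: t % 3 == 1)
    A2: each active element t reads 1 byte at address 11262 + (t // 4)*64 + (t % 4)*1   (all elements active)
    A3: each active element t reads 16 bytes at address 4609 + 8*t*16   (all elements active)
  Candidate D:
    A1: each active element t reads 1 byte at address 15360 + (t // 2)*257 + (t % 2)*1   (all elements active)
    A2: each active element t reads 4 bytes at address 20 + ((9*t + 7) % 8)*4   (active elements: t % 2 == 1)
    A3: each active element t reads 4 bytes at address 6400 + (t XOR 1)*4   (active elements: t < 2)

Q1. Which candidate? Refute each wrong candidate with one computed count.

B: A3 gives 1 transaction, not 8
C: A1 gives 2 transactions, not 1
D: A1 gives 4 transactions, not 1
A: all counts match (1,2,8)

Answer: A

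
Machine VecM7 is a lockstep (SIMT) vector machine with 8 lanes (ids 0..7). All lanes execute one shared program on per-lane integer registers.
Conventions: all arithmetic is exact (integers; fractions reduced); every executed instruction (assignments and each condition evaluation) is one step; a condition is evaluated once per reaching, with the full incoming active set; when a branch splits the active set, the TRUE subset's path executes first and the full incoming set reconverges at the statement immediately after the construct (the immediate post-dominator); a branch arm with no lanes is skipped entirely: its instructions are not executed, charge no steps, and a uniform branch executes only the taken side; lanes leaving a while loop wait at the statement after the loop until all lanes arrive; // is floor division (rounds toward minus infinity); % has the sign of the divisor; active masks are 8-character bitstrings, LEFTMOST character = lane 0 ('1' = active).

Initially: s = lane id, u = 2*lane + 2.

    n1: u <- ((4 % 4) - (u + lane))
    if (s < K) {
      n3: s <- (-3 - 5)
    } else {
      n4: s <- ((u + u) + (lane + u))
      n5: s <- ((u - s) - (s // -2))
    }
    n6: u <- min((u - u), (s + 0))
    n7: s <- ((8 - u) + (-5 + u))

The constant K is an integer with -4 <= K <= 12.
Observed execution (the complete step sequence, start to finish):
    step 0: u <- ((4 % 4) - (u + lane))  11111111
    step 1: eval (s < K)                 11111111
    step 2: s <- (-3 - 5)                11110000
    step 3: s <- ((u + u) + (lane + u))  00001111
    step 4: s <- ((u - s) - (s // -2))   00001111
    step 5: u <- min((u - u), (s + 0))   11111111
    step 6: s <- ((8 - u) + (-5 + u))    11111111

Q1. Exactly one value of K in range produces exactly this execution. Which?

Answer: K = 4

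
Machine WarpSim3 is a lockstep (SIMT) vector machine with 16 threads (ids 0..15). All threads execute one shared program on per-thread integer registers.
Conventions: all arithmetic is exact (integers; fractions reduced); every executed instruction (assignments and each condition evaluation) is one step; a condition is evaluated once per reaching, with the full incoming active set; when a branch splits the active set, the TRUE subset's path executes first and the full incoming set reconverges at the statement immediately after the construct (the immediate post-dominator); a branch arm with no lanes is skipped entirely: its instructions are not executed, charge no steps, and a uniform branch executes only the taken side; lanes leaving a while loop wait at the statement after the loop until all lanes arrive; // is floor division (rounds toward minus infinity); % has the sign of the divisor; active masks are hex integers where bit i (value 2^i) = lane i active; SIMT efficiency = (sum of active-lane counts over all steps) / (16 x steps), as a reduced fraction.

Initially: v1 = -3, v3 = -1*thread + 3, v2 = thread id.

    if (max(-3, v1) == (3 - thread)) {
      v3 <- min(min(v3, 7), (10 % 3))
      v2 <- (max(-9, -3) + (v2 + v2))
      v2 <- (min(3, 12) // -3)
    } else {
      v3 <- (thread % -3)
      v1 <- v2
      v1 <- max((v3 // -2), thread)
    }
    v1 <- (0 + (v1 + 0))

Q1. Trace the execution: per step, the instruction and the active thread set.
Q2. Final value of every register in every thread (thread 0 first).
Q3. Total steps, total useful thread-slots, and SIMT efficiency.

step 0: eval (max(-3, v1) == (3 - thread)) 0xffff
step 1: v3 <- min(min(v3, 7), (10 % 3)) 0x0040
step 2: v2 <- (max(-9, -3) + (v2 + v2)) 0x0040
step 3: v2 <- (min(3, 12) // -3)     0x0040
step 4: v3 <- (thread % -3)          0xffbf
step 5: v1 <- v2                     0xffbf
step 6: v1 <- max((v3 // -2), thread) 0xffbf
step 7: v1 <- (0 + (v1 + 0))         0xffff

Answer: 8 steps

v1: 0,1,2,3,4,5,-3,7,8,9,10,11,12,13,14,15
v3: 0,-2,-1,0,-2,-1,-3,-2,-1,0,-2,-1,0,-2,-1,0
v2: 0,1,2,3,4,5,-1,7,8,9,10,11,12,13,14,15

steps = 8; useful = 80; efficiency = 80/128 = 5/8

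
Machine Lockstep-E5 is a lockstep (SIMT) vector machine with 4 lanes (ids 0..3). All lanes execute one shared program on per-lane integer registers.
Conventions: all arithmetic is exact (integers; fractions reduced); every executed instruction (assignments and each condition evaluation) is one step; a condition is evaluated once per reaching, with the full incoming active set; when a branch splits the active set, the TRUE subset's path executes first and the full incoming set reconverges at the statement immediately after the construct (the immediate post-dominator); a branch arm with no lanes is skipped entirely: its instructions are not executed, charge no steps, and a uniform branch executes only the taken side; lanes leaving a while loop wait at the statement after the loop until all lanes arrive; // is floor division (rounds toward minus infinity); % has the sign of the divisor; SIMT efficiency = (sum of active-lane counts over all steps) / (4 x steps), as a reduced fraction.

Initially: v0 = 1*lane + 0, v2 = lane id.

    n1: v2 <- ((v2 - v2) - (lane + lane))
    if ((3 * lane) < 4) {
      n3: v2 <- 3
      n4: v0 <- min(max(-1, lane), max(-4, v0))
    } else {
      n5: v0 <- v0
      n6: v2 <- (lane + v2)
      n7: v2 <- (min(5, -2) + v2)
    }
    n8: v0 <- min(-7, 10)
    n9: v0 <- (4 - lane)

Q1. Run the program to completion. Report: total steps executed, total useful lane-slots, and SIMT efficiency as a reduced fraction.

Answer: 9 steps, 26 useful, 13/18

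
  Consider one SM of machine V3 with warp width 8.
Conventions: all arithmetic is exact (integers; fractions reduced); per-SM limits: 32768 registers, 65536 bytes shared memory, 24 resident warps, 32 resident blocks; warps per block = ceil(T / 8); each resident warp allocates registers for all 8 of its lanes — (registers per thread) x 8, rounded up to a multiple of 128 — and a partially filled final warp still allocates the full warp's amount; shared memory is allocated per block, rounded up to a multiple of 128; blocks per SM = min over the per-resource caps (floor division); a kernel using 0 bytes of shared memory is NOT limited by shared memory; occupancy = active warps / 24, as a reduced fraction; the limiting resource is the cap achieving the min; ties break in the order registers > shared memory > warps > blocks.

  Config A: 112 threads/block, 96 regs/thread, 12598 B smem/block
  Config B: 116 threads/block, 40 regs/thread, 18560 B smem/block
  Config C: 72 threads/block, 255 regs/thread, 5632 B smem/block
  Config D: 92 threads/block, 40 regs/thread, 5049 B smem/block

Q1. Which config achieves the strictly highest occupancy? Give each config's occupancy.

occupancies: A 7/12, B 5/8, C 3/8, D 1

Answer: D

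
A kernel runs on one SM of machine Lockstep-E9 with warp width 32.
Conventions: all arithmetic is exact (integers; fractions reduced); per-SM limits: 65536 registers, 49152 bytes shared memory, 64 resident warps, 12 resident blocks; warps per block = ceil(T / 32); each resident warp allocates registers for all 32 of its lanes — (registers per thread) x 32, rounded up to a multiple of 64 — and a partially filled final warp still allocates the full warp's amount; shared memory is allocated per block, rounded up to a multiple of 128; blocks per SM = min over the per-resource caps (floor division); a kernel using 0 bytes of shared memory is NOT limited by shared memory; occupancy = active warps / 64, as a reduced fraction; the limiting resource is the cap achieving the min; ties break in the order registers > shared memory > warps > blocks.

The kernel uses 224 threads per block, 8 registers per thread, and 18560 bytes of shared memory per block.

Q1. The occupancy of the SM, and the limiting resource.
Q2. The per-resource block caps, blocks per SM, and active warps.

Answer: occupancy 7/32, limited by shared memory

registers: 36 blocks
shared memory: 2 blocks
warps: 9 blocks
blocks: 12 blocks

Answer: 2 blocks, 14 active warps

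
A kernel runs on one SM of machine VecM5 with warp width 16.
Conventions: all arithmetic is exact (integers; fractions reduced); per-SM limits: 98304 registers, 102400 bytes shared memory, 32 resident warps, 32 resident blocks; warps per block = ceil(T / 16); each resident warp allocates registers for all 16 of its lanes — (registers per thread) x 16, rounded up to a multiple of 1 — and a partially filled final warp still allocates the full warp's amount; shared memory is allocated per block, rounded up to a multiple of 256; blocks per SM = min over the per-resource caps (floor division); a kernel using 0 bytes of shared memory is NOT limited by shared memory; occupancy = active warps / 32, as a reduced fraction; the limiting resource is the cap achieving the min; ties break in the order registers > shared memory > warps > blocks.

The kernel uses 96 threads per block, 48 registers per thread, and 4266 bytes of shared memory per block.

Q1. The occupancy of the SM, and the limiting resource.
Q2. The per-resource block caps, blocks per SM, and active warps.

Answer: occupancy 15/16, limited by warps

registers: 21 blocks
shared memory: 23 blocks
warps: 5 blocks
blocks: 32 blocks

Answer: 5 blocks, 30 active warps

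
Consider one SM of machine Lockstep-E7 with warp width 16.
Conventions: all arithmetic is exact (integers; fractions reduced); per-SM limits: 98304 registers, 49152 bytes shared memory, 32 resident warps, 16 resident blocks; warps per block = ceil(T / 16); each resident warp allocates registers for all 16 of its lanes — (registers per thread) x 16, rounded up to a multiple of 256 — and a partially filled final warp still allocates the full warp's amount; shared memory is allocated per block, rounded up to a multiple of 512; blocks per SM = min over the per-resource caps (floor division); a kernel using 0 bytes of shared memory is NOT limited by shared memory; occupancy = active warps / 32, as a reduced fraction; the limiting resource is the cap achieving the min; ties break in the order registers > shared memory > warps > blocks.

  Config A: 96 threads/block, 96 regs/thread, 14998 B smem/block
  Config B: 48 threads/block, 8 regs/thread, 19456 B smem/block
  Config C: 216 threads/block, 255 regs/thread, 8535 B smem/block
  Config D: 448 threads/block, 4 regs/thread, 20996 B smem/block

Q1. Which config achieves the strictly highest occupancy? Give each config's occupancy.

occupancies: A 9/16, B 3/16, C 7/16, D 7/8

Answer: D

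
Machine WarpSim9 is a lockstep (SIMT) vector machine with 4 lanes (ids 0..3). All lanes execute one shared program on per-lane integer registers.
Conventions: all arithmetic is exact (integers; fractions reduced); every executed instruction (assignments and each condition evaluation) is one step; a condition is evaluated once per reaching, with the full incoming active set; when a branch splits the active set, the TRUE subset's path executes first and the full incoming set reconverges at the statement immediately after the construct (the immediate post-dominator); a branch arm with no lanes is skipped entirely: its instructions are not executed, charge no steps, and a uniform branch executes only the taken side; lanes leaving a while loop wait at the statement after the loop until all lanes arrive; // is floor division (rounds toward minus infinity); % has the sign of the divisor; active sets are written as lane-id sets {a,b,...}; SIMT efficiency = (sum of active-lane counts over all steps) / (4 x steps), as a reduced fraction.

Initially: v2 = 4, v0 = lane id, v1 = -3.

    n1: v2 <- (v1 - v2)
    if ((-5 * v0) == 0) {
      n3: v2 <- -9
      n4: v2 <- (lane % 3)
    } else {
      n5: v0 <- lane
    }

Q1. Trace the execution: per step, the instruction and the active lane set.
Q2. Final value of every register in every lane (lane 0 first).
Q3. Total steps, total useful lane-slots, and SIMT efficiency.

step 0: v2 <- (v1 - v2)              {0,1,2,3}
step 1: eval ((-5 * v0) == 0)        {0,1,2,3}
step 2: v2 <- -9                     {0}
step 3: v2 <- (lane % 3)             {0}
step 4: v0 <- lane                   {1,2,3}

Answer: 5 steps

v2: 0,-7,-7,-7
v0: 0,1,2,3
v1: -3,-3,-3,-3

steps = 5; useful = 13; efficiency = 13/20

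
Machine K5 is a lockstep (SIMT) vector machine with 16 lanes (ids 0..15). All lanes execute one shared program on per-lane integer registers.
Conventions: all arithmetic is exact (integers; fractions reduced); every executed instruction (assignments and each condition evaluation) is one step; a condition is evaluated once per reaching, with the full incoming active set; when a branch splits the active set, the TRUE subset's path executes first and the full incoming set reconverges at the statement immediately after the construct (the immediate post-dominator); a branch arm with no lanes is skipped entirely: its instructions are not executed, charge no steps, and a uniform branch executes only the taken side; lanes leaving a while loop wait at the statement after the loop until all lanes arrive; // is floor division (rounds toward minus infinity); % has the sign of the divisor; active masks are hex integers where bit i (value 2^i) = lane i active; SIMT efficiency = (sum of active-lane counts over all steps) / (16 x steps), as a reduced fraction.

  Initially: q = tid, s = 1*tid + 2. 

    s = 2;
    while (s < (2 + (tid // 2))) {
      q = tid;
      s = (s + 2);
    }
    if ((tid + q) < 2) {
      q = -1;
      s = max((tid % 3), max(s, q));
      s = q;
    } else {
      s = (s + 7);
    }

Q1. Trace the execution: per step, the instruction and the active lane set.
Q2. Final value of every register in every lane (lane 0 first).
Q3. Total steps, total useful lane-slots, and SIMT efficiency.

step 0: s <- 2                       0xffff
step 1: eval (s < (2 + (tid // 2)))  0xffff
step 2: q <- tid                     0xfffc
step 3: s <- (s + 2)                 0xfffc
step 4: eval (s < (2 + (tid // 2)))  0xfffc
step 5: q <- tid                     0xffc0
step 6: s <- (s + 2)                 0xffc0
step 7: eval (s < (2 + (tid // 2)))  0xffc0
step 8: q <- tid                     0xfc00
step 9: s <- (s + 2)                 0xfc00
step 10: eval (s < (2 + (tid // 2)))  0xfc00
step 11: q <- tid                     0xc000
step 12: s <- (s + 2)                 0xc000
step 13: eval (s < (2 + (tid // 2)))  0xc000
step 14: eval ((tid + q) < 2)         0xffff
step 15: q <- -1                      0x0001
step 16: s <- max((tid % 3), max(s, q)) 0x0001
step 17: s <- q                       0x0001
step 18: s <- (s + 7)                 0xfffe

Answer: 19 steps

q: -1,1,2,3,4,5,6,7,8,9,10,11,12,13,14,15
s: -1,9,11,11,11,11,13,13,13,13,15,15,15,15,17,17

steps = 19; useful = 162; efficiency = 162/304 = 81/152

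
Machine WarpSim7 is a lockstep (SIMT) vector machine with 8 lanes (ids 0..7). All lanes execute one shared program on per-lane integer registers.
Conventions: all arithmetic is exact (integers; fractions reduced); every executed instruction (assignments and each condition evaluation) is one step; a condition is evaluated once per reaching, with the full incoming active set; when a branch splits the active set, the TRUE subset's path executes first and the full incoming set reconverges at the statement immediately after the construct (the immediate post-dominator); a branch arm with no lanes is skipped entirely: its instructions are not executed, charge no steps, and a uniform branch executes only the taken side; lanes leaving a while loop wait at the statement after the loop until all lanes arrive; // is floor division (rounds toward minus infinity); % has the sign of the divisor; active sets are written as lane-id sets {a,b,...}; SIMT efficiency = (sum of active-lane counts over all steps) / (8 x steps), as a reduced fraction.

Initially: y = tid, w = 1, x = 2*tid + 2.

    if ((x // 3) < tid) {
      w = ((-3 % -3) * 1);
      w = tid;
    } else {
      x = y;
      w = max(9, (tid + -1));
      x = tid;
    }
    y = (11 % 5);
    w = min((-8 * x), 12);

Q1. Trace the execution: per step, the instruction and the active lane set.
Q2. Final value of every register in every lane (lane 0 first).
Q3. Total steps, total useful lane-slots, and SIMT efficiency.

step 0: eval ((x // 3) < tid)        {0,1,2,3,4,5,6,7}
step 1: w <- ((-3 % -3) * 1)         {3,4,5,6,7}
step 2: w <- tid                     {3,4,5,6,7}
step 3: x <- y                       {0,1,2}
step 4: w <- max(9, (tid + -1))      {0,1,2}
step 5: x <- tid                     {0,1,2}
step 6: y <- (11 % 5)                {0,1,2,3,4,5,6,7}
step 7: w <- min((-8 * x), 12)       {0,1,2,3,4,5,6,7}

Answer: 8 steps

y: 1,1,1,1,1,1,1,1
w: 0,-8,-16,-64,-80,-96,-112,-128
x: 0,1,2,8,10,12,14,16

steps = 8; useful = 43; efficiency = 43/64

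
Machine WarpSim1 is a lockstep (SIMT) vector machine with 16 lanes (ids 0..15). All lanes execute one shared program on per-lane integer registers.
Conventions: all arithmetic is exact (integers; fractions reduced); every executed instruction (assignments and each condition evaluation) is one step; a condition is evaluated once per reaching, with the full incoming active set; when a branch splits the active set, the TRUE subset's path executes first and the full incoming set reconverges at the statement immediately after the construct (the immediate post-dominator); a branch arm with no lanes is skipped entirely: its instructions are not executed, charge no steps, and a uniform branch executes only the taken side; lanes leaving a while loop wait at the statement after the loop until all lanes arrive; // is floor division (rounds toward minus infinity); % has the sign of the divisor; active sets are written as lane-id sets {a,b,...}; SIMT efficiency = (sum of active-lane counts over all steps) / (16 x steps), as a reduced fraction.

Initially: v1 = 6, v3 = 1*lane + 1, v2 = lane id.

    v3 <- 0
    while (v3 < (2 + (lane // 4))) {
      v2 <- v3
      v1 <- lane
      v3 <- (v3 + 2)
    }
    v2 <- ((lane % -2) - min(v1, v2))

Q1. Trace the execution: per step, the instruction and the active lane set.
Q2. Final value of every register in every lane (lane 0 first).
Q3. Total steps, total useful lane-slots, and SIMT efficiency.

step 0: v3 <- 0                      {0,1,2,3,4,5,6,7,8,9,10,11,12,13,14,15}
step 1: eval (v3 < (2 + (lane // 4))) {0,1,2,3,4,5,6,7,8,9,10,11,12,13,14,15}
step 2: v2 <- v3                     {0,1,2,3,4,5,6,7,8,9,10,11,12,13,14,15}
step 3: v1 <- lane                   {0,1,2,3,4,5,6,7,8,9,10,11,12,13,14,15}
step 4: v3 <- (v3 + 2)               {0,1,2,3,4,5,6,7,8,9,10,11,12,13,14,15}
step 5: eval (v3 < (2 + (lane // 4))) {0,1,2,3,4,5,6,7,8,9,10,11,12,13,14,15}
step 6: v2 <- v3                     {4,5,6,7,8,9,10,11,12,13,14,15}
step 7: v1 <- lane                   {4,5,6,7,8,9,10,11,12,13,14,15}
step 8: v3 <- (v3 + 2)               {4,5,6,7,8,9,10,11,12,13,14,15}
step 9: eval (v3 < (2 + (lane // 4))) {4,5,6,7,8,9,10,11,12,13,14,15}
step 10: v2 <- v3                     {12,13,14,15}
step 11: v1 <- lane                   {12,13,14,15}
step 12: v3 <- (v3 + 2)               {12,13,14,15}
step 13: eval (v3 < (2 + (lane // 4))) {12,13,14,15}
step 14: v2 <- ((lane % -2) - min(v1, v2)) {0,1,2,3,4,5,6,7,8,9,10,11,12,13,14,15}

Answer: 15 steps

v1: 0,1,2,3,4,5,6,7,8,9,10,11,12,13,14,15
v3: 2,2,2,2,4,4,4,4,4,4,4,4,6,6,6,6
v2: 0,-1,0,-1,-2,-3,-2,-3,-2,-3,-2,-3,-4,-5,-4,-5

steps = 15; useful = 176; efficiency = 176/240 = 11/15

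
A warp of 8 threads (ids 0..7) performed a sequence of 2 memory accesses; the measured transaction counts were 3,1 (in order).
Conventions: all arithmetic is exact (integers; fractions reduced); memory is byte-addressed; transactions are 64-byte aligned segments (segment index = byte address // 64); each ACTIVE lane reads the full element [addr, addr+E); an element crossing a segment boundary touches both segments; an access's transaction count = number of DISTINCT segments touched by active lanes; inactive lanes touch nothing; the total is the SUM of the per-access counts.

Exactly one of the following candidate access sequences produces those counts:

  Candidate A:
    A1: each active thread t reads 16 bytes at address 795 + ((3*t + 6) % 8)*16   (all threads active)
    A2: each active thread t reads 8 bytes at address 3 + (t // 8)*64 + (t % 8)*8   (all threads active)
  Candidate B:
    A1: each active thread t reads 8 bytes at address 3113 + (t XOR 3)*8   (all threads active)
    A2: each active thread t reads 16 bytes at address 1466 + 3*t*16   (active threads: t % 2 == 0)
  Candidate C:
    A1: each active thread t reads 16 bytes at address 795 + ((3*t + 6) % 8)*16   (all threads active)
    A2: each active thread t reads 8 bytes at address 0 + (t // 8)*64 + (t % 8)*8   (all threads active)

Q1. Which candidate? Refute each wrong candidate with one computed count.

A: A2 gives 2 transactions, not 1
B: A1 gives 2 transactions, not 3
C: all counts match (3,1)

Answer: C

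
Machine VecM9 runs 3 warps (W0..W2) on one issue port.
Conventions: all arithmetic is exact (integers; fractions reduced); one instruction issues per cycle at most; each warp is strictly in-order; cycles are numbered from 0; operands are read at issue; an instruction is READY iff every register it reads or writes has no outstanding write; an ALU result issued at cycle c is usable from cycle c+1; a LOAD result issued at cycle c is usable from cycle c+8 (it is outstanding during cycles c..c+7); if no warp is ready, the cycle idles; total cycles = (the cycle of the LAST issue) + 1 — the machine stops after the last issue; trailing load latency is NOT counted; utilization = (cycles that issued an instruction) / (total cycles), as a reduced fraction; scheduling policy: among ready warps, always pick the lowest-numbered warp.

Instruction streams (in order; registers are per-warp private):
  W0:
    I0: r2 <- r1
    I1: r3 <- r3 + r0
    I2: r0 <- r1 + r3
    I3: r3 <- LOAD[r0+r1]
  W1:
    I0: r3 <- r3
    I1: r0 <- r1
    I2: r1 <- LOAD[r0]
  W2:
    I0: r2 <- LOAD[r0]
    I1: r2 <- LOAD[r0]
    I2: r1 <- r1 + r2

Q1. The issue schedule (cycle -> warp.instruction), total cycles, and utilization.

cycle 0: W0.I0
cycle 1: W0.I1
cycle 2: W0.I2
cycle 3: W0.I3
cycle 4: W1.I0
cycle 5: W1.I1
cycle 6: W1.I2
cycle 7: W2.I0
cycle 8: idle
cycle 9: idle
cycle 10: idle
cycle 11: idle
cycle 12: idle
cycle 13: idle
cycle 14: idle
cycle 15: W2.I1
cycle 16: idle
cycle 17: idle
cycle 18: idle
cycle 19: idle
cycle 20: idle
cycle 21: idle
cycle 22: idle
cycle 23: W2.I2

Answer: 24 cycles, utilization 5/12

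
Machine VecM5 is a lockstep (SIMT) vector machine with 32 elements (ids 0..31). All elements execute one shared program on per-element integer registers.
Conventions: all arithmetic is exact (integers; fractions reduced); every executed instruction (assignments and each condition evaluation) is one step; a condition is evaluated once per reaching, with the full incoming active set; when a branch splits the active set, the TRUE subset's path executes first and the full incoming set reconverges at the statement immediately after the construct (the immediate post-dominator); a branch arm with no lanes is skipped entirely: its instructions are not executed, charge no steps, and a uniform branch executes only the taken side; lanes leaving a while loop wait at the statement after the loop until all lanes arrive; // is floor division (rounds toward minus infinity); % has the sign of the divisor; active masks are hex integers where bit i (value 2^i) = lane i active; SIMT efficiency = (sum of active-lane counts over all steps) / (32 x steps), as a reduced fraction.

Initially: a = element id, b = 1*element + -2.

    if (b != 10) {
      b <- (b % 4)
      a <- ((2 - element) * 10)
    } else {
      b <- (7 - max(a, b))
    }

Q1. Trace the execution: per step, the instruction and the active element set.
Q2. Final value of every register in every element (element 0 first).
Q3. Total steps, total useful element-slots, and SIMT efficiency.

step 0: eval (b != 10)               0xffffffff
step 1: b <- (b % 4)                 0xffffefff
step 2: a <- ((2 - element) * 10)    0xffffefff
step 3: b <- (7 - max(a, b))         0x00001000

Answer: 4 steps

a: 20,10,0,-10,-20,-30,-40,-50,-60,-70,-80,-90,12,-110,-120,-130,-140,-150,-160,-170,-180,-190,-200,-210,-220,-230,-240,-250,-260,-270,-280,-290
b: 2,3,0,1,2,3,0,1,2,3,0,1,-5,3,0,1,2,3,0,1,2,3,0,1,2,3,0,1,2,3,0,1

steps = 4; useful = 95; efficiency = 95/128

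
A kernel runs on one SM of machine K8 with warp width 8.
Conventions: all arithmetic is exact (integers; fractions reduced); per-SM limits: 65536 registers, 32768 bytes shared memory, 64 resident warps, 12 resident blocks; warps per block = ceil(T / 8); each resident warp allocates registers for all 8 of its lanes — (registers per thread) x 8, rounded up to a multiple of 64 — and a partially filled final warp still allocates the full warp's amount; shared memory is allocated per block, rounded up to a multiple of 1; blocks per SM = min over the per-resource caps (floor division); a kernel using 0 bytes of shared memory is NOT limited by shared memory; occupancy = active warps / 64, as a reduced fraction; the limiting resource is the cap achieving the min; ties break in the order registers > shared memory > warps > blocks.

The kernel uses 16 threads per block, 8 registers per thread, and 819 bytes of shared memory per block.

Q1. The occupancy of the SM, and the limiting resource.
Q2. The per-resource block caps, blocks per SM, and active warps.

Answer: occupancy 3/8, limited by blocks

registers: 512 blocks
shared memory: 40 blocks
warps: 32 blocks
blocks: 12 blocks

Answer: 12 blocks, 24 active warps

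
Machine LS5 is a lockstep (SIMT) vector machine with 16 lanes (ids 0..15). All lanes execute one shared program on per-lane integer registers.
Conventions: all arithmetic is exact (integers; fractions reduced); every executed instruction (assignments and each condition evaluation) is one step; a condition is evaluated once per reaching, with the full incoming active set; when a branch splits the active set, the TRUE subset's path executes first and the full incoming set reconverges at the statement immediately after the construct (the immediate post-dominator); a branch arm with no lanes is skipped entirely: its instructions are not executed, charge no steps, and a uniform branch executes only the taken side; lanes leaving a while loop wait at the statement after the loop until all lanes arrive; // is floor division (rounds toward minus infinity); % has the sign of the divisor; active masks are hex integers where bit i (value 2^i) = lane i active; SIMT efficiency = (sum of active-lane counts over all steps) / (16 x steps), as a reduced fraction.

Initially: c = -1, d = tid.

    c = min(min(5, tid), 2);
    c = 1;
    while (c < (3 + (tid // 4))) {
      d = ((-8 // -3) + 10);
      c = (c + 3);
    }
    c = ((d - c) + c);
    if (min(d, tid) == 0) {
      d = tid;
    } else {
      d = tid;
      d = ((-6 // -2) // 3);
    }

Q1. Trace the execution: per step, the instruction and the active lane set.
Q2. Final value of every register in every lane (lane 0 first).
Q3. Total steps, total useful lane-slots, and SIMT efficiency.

step 0: c <- min(min(5, tid), 2)     0xffff
step 1: c <- 1                       0xffff
step 2: eval (c < (3 + (tid // 4)))  0xffff
step 3: d <- ((-8 // -3) + 10)       0xffff
step 4: c <- (c + 3)                 0xffff
step 5: eval (c < (3 + (tid // 4)))  0xffff
step 6: d <- ((-8 // -3) + 10)       0xff00
step 7: c <- (c + 3)                 0xff00
step 8: eval (c < (3 + (tid // 4)))  0xff00
step 9: c <- ((d - c) + c)           0xffff
step 10: eval (min(d, tid) == 0)      0xffff
step 11: d <- tid                     0x0001
step 12: d <- tid                     0xfffe
step 13: d <- ((-6 // -2) // 3)       0xfffe

Answer: 14 steps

c: 12,12,12,12,12,12,12,12,12,12,12,12,12,12,12,12
d: 0,1,1,1,1,1,1,1,1,1,1,1,1,1,1,1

steps = 14; useful = 183; efficiency = 183/224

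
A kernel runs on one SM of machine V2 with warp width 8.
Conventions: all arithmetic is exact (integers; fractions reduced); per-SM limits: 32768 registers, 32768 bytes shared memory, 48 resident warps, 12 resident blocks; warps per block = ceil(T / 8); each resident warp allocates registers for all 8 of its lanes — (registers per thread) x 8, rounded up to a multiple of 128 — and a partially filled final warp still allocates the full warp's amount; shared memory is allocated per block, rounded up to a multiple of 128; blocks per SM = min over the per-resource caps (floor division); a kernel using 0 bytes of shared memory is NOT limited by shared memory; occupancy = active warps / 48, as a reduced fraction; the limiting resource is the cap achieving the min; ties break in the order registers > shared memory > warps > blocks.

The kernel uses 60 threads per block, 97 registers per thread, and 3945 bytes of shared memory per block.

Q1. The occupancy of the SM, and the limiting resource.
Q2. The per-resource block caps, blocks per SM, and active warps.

Answer: occupancy 2/3, limited by registers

registers: 4 blocks
shared memory: 8 blocks
warps: 6 blocks
blocks: 12 blocks

Answer: 4 blocks, 32 active warps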